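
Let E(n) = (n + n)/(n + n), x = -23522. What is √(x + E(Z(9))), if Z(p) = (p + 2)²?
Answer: I*√23521 ≈ 153.37*I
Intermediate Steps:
Z(p) = (2 + p)²
E(n) = 1 (E(n) = (2*n)/((2*n)) = (2*n)*(1/(2*n)) = 1)
√(x + E(Z(9))) = √(-23522 + 1) = √(-23521) = I*√23521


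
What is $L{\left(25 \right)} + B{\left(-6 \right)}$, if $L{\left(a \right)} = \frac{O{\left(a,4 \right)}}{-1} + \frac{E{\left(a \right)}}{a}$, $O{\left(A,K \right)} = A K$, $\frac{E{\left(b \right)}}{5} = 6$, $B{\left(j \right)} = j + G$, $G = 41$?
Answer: $- \frac{319}{5} \approx -63.8$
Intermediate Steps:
$B{\left(j \right)} = 41 + j$ ($B{\left(j \right)} = j + 41 = 41 + j$)
$E{\left(b \right)} = 30$ ($E{\left(b \right)} = 5 \cdot 6 = 30$)
$L{\left(a \right)} = - 4 a + \frac{30}{a}$ ($L{\left(a \right)} = \frac{a 4}{-1} + \frac{30}{a} = 4 a \left(-1\right) + \frac{30}{a} = - 4 a + \frac{30}{a}$)
$L{\left(25 \right)} + B{\left(-6 \right)} = \left(\left(-4\right) 25 + \frac{30}{25}\right) + \left(41 - 6\right) = \left(-100 + 30 \cdot \frac{1}{25}\right) + 35 = \left(-100 + \frac{6}{5}\right) + 35 = - \frac{494}{5} + 35 = - \frac{319}{5}$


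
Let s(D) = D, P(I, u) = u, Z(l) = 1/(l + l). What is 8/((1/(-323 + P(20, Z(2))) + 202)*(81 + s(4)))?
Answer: 5164/11083065 ≈ 0.00046594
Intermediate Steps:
Z(l) = 1/(2*l)
8/((1/(-323 + P(20, Z(2))) + 202)*(81 + s(4))) = 8/((1/(-323 + (½)/2) + 202)*(81 + 4)) = 8/((1/(-323 + (½)*(½)) + 202)*85) = 8/((1/(-323 + ¼) + 202)*85) = 8/((1/(-1291/4) + 202)*85) = 8/((-4/1291 + 202)*85) = 8/((260778/1291)*85) = 8/(22166130/1291) = (1291/22166130)*8 = 5164/11083065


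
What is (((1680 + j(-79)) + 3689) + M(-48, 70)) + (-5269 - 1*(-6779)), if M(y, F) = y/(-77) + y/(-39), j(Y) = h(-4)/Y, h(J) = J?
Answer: 544135069/79079 ≈ 6880.9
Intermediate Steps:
j(Y) = -4/Y
M(y, F) = -116*y/3003 (M(y, F) = y*(-1/77) + y*(-1/39) = -y/77 - y/39 = -116*y/3003)
(((1680 + j(-79)) + 3689) + M(-48, 70)) + (-5269 - 1*(-6779)) = (((1680 - 4/(-79)) + 3689) - 116/3003*(-48)) + (-5269 - 1*(-6779)) = (((1680 - 4*(-1/79)) + 3689) + 1856/1001) + (-5269 + 6779) = (((1680 + 4/79) + 3689) + 1856/1001) + 1510 = ((132724/79 + 3689) + 1856/1001) + 1510 = (424155/79 + 1856/1001) + 1510 = 424725779/79079 + 1510 = 544135069/79079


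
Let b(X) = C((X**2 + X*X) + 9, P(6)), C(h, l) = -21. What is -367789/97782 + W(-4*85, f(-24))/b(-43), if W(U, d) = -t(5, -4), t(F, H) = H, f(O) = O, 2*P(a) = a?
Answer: -901633/228158 ≈ -3.9518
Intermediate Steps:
P(a) = a/2
W(U, d) = 4 (W(U, d) = -1*(-4) = 4)
b(X) = -21
-367789/97782 + W(-4*85, f(-24))/b(-43) = -367789/97782 + 4/(-21) = -367789*1/97782 + 4*(-1/21) = -367789/97782 - 4/21 = -901633/228158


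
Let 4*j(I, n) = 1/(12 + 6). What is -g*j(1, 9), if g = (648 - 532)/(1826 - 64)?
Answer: -29/31716 ≈ -0.00091437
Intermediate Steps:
j(I, n) = 1/72 (j(I, n) = 1/(4*(12 + 6)) = (1/4)/18 = (1/4)*(1/18) = 1/72)
g = 58/881 (g = 116/1762 = 116*(1/1762) = 58/881 ≈ 0.065834)
-g*j(1, 9) = -58/(881*72) = -1*29/31716 = -29/31716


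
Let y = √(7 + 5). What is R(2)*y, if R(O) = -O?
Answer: -4*√3 ≈ -6.9282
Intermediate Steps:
y = 2*√3 (y = √12 = 2*√3 ≈ 3.4641)
R(2)*y = (-1*2)*(2*√3) = -4*√3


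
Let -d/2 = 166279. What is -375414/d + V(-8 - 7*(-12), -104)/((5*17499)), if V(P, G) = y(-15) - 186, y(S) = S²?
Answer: 5476636282/4849527035 ≈ 1.1293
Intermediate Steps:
d = -332558 (d = -2*166279 = -332558)
V(P, G) = 39 (V(P, G) = (-15)² - 186 = 225 - 186 = 39)
-375414/d + V(-8 - 7*(-12), -104)/((5*17499)) = -375414/(-332558) + 39/((5*17499)) = -375414*(-1/332558) + 39/87495 = 187707/166279 + 39*(1/87495) = 187707/166279 + 13/29165 = 5476636282/4849527035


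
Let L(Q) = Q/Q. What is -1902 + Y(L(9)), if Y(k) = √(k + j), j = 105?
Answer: -1902 + √106 ≈ -1891.7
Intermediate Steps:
L(Q) = 1
Y(k) = √(105 + k) (Y(k) = √(k + 105) = √(105 + k))
-1902 + Y(L(9)) = -1902 + √(105 + 1) = -1902 + √106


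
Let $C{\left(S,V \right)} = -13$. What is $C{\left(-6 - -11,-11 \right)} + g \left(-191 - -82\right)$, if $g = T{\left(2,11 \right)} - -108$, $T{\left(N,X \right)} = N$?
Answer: $-12003$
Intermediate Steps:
$g = 110$ ($g = 2 - -108 = 2 + 108 = 110$)
$C{\left(-6 - -11,-11 \right)} + g \left(-191 - -82\right) = -13 + 110 \left(-191 - -82\right) = -13 + 110 \left(-191 + 82\right) = -13 + 110 \left(-109\right) = -13 - 11990 = -12003$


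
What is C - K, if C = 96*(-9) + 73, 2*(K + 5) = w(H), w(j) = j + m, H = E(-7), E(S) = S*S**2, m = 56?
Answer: -1285/2 ≈ -642.50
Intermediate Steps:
E(S) = S**3
H = -343 (H = (-7)**3 = -343)
w(j) = 56 + j (w(j) = j + 56 = 56 + j)
K = -297/2 (K = -5 + (56 - 343)/2 = -5 + (1/2)*(-287) = -5 - 287/2 = -297/2 ≈ -148.50)
C = -791 (C = -864 + 73 = -791)
C - K = -791 - 1*(-297/2) = -791 + 297/2 = -1285/2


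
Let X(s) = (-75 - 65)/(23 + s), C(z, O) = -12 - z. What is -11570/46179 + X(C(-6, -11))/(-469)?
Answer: -12254650/52597881 ≈ -0.23299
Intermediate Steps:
X(s) = -140/(23 + s)
-11570/46179 + X(C(-6, -11))/(-469) = -11570/46179 - 140/(23 + (-12 - 1*(-6)))/(-469) = -11570*1/46179 - 140/(23 + (-12 + 6))*(-1/469) = -11570/46179 - 140/(23 - 6)*(-1/469) = -11570/46179 - 140/17*(-1/469) = -11570/46179 + 20/1139 = -12254650/52597881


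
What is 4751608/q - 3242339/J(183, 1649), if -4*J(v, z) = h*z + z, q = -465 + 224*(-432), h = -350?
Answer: -3995604547556/55957688733 ≈ -71.404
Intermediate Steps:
q = -97233 (q = -465 - 96768 = -97233)
J(v, z) = 349*z/4 (J(v, z) = -(-350*z + z)/4 = -(-349)*z/4 = 349*z/4)
4751608/q - 3242339/J(183, 1649) = 4751608/(-97233) - 3242339/((349/4)*1649) = 4751608*(-1/97233) - 3242339/575501/4 = -4751608/97233 - 3242339*4/575501 = -4751608/97233 - 12969356/575501 = -3995604547556/55957688733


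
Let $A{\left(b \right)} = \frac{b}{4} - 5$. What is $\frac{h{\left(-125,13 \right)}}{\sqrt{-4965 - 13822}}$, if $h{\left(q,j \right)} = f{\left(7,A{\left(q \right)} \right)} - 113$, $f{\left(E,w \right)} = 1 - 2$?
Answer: $\frac{114 i \sqrt{18787}}{18787} \approx 0.83172 i$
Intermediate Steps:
$A{\left(b \right)} = -5 + \frac{b}{4}$ ($A{\left(b \right)} = \frac{b}{4} - 5 = -5 + \frac{b}{4}$)
$f{\left(E,w \right)} = -1$
$h{\left(q,j \right)} = -114$ ($h{\left(q,j \right)} = -1 - 113 = -114$)
$\frac{h{\left(-125,13 \right)}}{\sqrt{-4965 - 13822}} = - \frac{114}{\sqrt{-4965 - 13822}} = - \frac{114}{\sqrt{-18787}} = - \frac{114}{i \sqrt{18787}} = - 114 \left(- \frac{i \sqrt{18787}}{18787}\right) = \frac{114 i \sqrt{18787}}{18787}$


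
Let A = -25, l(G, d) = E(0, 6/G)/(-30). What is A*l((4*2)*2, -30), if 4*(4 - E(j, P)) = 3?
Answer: 65/24 ≈ 2.7083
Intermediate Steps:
E(j, P) = 13/4 (E(j, P) = 4 - ¼*3 = 4 - ¾ = 13/4)
l(G, d) = -13/120 (l(G, d) = (13/4)/(-30) = (13/4)*(-1/30) = -13/120)
A*l((4*2)*2, -30) = -25*(-13/120) = 65/24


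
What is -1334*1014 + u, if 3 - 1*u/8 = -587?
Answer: -1347956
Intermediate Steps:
u = 4720 (u = 24 - 8*(-587) = 24 + 4696 = 4720)
-1334*1014 + u = -1334*1014 + 4720 = -1352676 + 4720 = -1347956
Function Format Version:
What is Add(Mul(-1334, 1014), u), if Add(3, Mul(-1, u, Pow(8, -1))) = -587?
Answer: -1347956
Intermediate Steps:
u = 4720 (u = Add(24, Mul(-8, -587)) = Add(24, 4696) = 4720)
Add(Mul(-1334, 1014), u) = Add(Mul(-1334, 1014), 4720) = Add(-1352676, 4720) = -1347956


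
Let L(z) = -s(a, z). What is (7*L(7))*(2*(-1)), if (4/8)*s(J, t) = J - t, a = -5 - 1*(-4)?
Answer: -224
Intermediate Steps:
a = -1 (a = -5 + 4 = -1)
s(J, t) = -2*t + 2*J (s(J, t) = 2*(J - t) = -2*t + 2*J)
L(z) = 2 + 2*z (L(z) = -(-2*z + 2*(-1)) = -(-2*z - 2) = -(-2 - 2*z) = 2 + 2*z)
(7*L(7))*(2*(-1)) = (7*(2 + 2*7))*(2*(-1)) = (7*(2 + 14))*(-2) = (7*16)*(-2) = 112*(-2) = -224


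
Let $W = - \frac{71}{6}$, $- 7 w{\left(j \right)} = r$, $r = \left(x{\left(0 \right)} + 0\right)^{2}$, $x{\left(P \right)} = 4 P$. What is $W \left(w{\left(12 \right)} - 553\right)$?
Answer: $\frac{39263}{6} \approx 6543.8$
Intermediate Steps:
$r = 0$ ($r = \left(4 \cdot 0 + 0\right)^{2} = \left(0 + 0\right)^{2} = 0^{2} = 0$)
$w{\left(j \right)} = 0$ ($w{\left(j \right)} = \left(- \frac{1}{7}\right) 0 = 0$)
$W = - \frac{71}{6}$ ($W = \left(-71\right) \frac{1}{6} = - \frac{71}{6} \approx -11.833$)
$W \left(w{\left(12 \right)} - 553\right) = - \frac{71 \left(0 - 553\right)}{6} = \left(- \frac{71}{6}\right) \left(-553\right) = \frac{39263}{6}$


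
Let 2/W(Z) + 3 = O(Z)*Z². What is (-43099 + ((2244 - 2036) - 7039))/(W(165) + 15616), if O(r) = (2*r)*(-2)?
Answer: -448583677395/140298071423 ≈ -3.1974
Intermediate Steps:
O(r) = -4*r
W(Z) = 2/(-3 - 4*Z³) (W(Z) = 2/(-3 + (-4*Z)*Z²) = 2/(-3 - 4*Z³))
(-43099 + ((2244 - 2036) - 7039))/(W(165) + 15616) = (-43099 + ((2244 - 2036) - 7039))/(2/(-3 - 4*165³) + 15616) = (-43099 + (208 - 7039))/(2/(-3 - 4*4492125) + 15616) = (-43099 - 6831)/(2/(-3 - 17968500) + 15616) = -49930/(2/(-17968503) + 15616) = -49930/(2*(-1/17968503) + 15616) = -49930/(-2/17968503 + 15616) = -49930/280596142846/17968503 = -49930*17968503/280596142846 = -448583677395/140298071423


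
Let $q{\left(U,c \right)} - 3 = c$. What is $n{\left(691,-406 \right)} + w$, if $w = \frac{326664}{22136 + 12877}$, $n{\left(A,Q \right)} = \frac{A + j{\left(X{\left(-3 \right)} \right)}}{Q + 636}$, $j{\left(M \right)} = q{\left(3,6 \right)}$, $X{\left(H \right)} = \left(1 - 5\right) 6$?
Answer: $\frac{3321394}{268433} \approx 12.373$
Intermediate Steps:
$q{\left(U,c \right)} = 3 + c$
$X{\left(H \right)} = -24$ ($X{\left(H \right)} = \left(-4\right) 6 = -24$)
$j{\left(M \right)} = 9$ ($j{\left(M \right)} = 3 + 6 = 9$)
$n{\left(A,Q \right)} = \frac{9 + A}{636 + Q}$ ($n{\left(A,Q \right)} = \frac{A + 9}{Q + 636} = \frac{9 + A}{636 + Q}$)
$w = \frac{108888}{11671}$ ($w = \frac{326664}{35013} = 326664 \cdot \frac{1}{35013} = \frac{108888}{11671} \approx 9.3298$)
$n{\left(691,-406 \right)} + w = \frac{9 + 691}{636 - 406} + \frac{108888}{11671} = \frac{1}{230} \cdot 700 + \frac{108888}{11671} = \frac{70}{23} + \frac{108888}{11671} = \frac{3321394}{268433}$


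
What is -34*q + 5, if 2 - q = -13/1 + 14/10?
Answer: -2287/5 ≈ -457.40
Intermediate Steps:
q = 68/5 (q = 2 - (-13/1 + 14/10) = 2 - (-13*1 + 14*(⅒)) = 2 - (-13 + 7/5) = 2 - 1*(-58/5) = 2 + 58/5 = 68/5 ≈ 13.600)
-34*q + 5 = -34*68/5 + 5 = -2312/5 + 5 = -2287/5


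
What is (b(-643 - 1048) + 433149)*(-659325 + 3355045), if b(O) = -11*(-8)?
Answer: 1167885645640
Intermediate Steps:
b(O) = 88
(b(-643 - 1048) + 433149)*(-659325 + 3355045) = (88 + 433149)*(-659325 + 3355045) = 433237*2695720 = 1167885645640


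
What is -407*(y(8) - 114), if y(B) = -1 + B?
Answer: 43549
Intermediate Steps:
-407*(y(8) - 114) = -407*((-1 + 8) - 114) = -407*(7 - 114) = -407*(-107) = 43549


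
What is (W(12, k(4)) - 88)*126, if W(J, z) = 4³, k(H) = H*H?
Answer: -3024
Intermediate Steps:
k(H) = H²
W(J, z) = 64
(W(12, k(4)) - 88)*126 = (64 - 88)*126 = -24*126 = -3024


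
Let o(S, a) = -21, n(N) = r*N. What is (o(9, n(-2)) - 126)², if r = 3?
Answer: 21609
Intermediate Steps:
n(N) = 3*N
(o(9, n(-2)) - 126)² = (-21 - 126)² = (-147)² = 21609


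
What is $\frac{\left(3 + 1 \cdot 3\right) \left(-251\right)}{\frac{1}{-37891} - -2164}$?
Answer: $- \frac{19021282}{27332041} \approx -0.69593$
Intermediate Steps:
$\frac{\left(3 + 1 \cdot 3\right) \left(-251\right)}{\frac{1}{-37891} - -2164} = \frac{\left(3 + 3\right) \left(-251\right)}{- \frac{1}{37891} + 2164} = \frac{6 \left(-251\right)}{\frac{81996123}{37891}} = \left(-1506\right) \frac{37891}{81996123} = - \frac{19021282}{27332041}$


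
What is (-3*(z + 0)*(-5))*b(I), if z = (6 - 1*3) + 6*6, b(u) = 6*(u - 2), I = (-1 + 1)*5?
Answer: -7020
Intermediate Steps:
I = 0 (I = 0*5 = 0)
b(u) = -12 + 6*u (b(u) = 6*(-2 + u) = -12 + 6*u)
z = 39 (z = (6 - 3) + 36 = 3 + 36 = 39)
(-3*(z + 0)*(-5))*b(I) = (-3*(39 + 0)*(-5))*(-12 + 6*0) = (-3*39*(-5))*(-12 + 0) = -117*(-5)*(-12) = 585*(-12) = -7020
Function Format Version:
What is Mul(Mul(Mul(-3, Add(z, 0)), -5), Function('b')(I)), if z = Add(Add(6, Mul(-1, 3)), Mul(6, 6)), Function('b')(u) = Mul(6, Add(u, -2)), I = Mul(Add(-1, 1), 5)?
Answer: -7020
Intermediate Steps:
I = 0 (I = Mul(0, 5) = 0)
Function('b')(u) = Add(-12, Mul(6, u)) (Function('b')(u) = Mul(6, Add(-2, u)) = Add(-12, Mul(6, u)))
z = 39 (z = Add(Add(6, -3), 36) = Add(3, 36) = 39)
Mul(Mul(Mul(-3, Add(z, 0)), -5), Function('b')(I)) = Mul(Mul(Mul(-3, Add(39, 0)), -5), Add(-12, Mul(6, 0))) = Mul(Mul(Mul(-3, 39), -5), Add(-12, 0)) = Mul(Mul(-117, -5), -12) = Mul(585, -12) = -7020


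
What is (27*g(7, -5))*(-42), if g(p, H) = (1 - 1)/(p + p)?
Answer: 0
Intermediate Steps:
g(p, H) = 0 (g(p, H) = 0/((2*p)) = 0*(1/(2*p)) = 0)
(27*g(7, -5))*(-42) = (27*0)*(-42) = 0*(-42) = 0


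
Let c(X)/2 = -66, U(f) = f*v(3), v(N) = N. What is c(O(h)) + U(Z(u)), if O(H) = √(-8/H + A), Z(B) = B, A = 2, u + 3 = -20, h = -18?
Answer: -201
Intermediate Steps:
u = -23 (u = -3 - 20 = -23)
U(f) = 3*f (U(f) = f*3 = 3*f)
O(H) = √(2 - 8/H) (O(H) = √(-8/H + 2) = √(2 - 8/H))
c(X) = -132 (c(X) = 2*(-66) = -132)
c(O(h)) + U(Z(u)) = -132 + 3*(-23) = -132 - 69 = -201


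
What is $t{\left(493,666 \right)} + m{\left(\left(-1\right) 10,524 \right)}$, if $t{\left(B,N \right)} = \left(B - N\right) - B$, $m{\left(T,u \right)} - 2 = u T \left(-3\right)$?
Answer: $15056$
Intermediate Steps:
$m{\left(T,u \right)} = 2 - 3 T u$ ($m{\left(T,u \right)} = 2 + u T \left(-3\right) = 2 + T u \left(-3\right) = 2 - 3 T u$)
$t{\left(B,N \right)} = - N$
$t{\left(493,666 \right)} + m{\left(\left(-1\right) 10,524 \right)} = \left(-1\right) 666 - \left(-2 + 3 \left(\left(-1\right) 10\right) 524\right) = -666 - \left(-2 - 15720\right) = -666 + \left(2 + 15720\right) = -666 + 15722 = 15056$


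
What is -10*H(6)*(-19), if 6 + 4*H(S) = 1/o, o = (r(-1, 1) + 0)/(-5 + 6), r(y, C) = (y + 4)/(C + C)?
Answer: -760/3 ≈ -253.33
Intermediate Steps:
r(y, C) = (4 + y)/(2*C) (r(y, C) = (4 + y)/((2*C)) = (4 + y)*(1/(2*C)) = (4 + y)/(2*C))
o = 3/2 (o = ((½)*(4 - 1)/1 + 0)/(-5 + 6) = ((½)*1*3 + 0)/1 = (3/2 + 0)*1 = (3/2)*1 = 3/2 ≈ 1.5000)
H(S) = -4/3 (H(S) = -3/2 + 1/(4*(3/2)) = -3/2 + (¼)*(⅔) = -3/2 + ⅙ = -4/3)
-10*H(6)*(-19) = -10*(-4/3)*(-19) = (40/3)*(-19) = -760/3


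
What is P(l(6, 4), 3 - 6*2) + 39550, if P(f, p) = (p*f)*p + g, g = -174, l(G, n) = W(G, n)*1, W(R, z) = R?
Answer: 39862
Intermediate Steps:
l(G, n) = G (l(G, n) = G*1 = G)
P(f, p) = -174 + f*p² (P(f, p) = (p*f)*p - 174 = (f*p)*p - 174 = f*p² - 174 = -174 + f*p²)
P(l(6, 4), 3 - 6*2) + 39550 = (-174 + 6*(3 - 6*2)²) + 39550 = (-174 + 6*(3 - 12)²) + 39550 = (-174 + 6*(-9)²) + 39550 = (-174 + 6*81) + 39550 = (-174 + 486) + 39550 = 312 + 39550 = 39862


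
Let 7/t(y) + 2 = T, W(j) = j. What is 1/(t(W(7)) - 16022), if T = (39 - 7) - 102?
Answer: -72/1153591 ≈ -6.2414e-5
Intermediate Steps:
T = -70 (T = 32 - 102 = -70)
t(y) = -7/72 (t(y) = 7/(-2 - 70) = 7/(-72) = 7*(-1/72) = -7/72)
1/(t(W(7)) - 16022) = 1/(-7/72 - 16022) = 1/(-1153591/72) = -72/1153591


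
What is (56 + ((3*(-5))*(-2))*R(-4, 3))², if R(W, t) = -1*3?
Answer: 1156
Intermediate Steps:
R(W, t) = -3
(56 + ((3*(-5))*(-2))*R(-4, 3))² = (56 + ((3*(-5))*(-2))*(-3))² = (56 - 15*(-2)*(-3))² = (56 + 30*(-3))² = (56 - 90)² = (-34)² = 1156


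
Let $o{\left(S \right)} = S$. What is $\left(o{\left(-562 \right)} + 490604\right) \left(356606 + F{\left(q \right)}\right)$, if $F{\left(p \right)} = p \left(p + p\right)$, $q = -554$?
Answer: $475555378396$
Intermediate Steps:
$F{\left(p \right)} = 2 p^{2}$ ($F{\left(p \right)} = p 2 p = 2 p^{2}$)
$\left(o{\left(-562 \right)} + 490604\right) \left(356606 + F{\left(q \right)}\right) = \left(-562 + 490604\right) \left(356606 + 2 \left(-554\right)^{2}\right) = 490042 \left(356606 + 2 \cdot 306916\right) = 490042 \left(356606 + 613832\right) = 490042 \cdot 970438 = 475555378396$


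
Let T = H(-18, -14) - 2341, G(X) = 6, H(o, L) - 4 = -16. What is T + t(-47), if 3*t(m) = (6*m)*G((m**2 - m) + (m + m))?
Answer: -2917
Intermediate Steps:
H(o, L) = -12 (H(o, L) = 4 - 16 = -12)
T = -2353 (T = -12 - 2341 = -2353)
t(m) = 12*m (t(m) = ((6*m)*6)/3 = (36*m)/3 = 12*m)
T + t(-47) = -2353 + 12*(-47) = -2353 - 564 = -2917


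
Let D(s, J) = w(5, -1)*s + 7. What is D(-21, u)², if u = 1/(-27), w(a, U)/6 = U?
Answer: 17689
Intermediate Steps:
w(a, U) = 6*U
u = -1/27 ≈ -0.037037
D(s, J) = 7 - 6*s (D(s, J) = (6*(-1))*s + 7 = -6*s + 7 = 7 - 6*s)
D(-21, u)² = (7 - 6*(-21))² = (7 + 126)² = 133² = 17689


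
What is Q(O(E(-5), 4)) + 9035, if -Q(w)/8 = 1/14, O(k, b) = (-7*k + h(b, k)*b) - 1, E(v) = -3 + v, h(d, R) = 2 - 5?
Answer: 63241/7 ≈ 9034.4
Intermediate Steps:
h(d, R) = -3
O(k, b) = -1 - 7*k - 3*b (O(k, b) = (-7*k - 3*b) - 1 = -1 - 7*k - 3*b)
Q(w) = -4/7 (Q(w) = -8/14 = -8*1/14 = -4/7)
Q(O(E(-5), 4)) + 9035 = -4/7 + 9035 = 63241/7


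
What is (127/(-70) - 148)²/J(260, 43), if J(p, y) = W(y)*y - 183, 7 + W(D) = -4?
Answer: -109977169/3214400 ≈ -34.214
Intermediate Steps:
W(D) = -11 (W(D) = -7 - 4 = -11)
J(p, y) = -183 - 11*y (J(p, y) = -11*y - 183 = -183 - 11*y)
(127/(-70) - 148)²/J(260, 43) = (127/(-70) - 148)²/(-183 - 11*43) = (127*(-1/70) - 148)²/(-183 - 473) = (-127/70 - 148)²/(-656) = (-10487/70)²*(-1/656) = (109977169/4900)*(-1/656) = -109977169/3214400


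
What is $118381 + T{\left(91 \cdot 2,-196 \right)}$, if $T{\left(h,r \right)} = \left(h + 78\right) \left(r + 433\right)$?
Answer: $180001$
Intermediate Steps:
$T{\left(h,r \right)} = \left(78 + h\right) \left(433 + r\right)$
$118381 + T{\left(91 \cdot 2,-196 \right)} = 118381 + \left(33774 + 78 \left(-196\right) + 433 \cdot 91 \cdot 2 + 91 \cdot 2 \left(-196\right)\right) = 118381 + \left(33774 - 15288 + 433 \cdot 182 + 182 \left(-196\right)\right) = 118381 + \left(33774 - 15288 + 78806 - 35672\right) = 118381 + 61620 = 180001$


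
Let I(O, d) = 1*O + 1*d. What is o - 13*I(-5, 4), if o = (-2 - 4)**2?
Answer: 49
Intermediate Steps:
I(O, d) = O + d
o = 36 (o = (-6)**2 = 36)
o - 13*I(-5, 4) = 36 - 13*(-5 + 4) = 36 - 13*(-1) = 36 + 13 = 49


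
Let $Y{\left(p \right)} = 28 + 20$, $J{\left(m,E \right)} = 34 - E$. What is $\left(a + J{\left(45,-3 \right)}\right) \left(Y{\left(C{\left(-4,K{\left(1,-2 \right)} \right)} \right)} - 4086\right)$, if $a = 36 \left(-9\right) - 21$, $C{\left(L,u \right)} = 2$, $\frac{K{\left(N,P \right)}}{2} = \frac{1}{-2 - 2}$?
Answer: $1243704$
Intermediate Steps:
$K{\left(N,P \right)} = - \frac{1}{2}$ ($K{\left(N,P \right)} = \frac{2}{-2 - 2} = \frac{2}{-4} = 2 \left(- \frac{1}{4}\right) = - \frac{1}{2}$)
$Y{\left(p \right)} = 48$
$a = -345$ ($a = -324 - 21 = -345$)
$\left(a + J{\left(45,-3 \right)}\right) \left(Y{\left(C{\left(-4,K{\left(1,-2 \right)} \right)} \right)} - 4086\right) = \left(-345 + \left(34 - -3\right)\right) \left(48 - 4086\right) = \left(-345 + \left(34 + 3\right)\right) \left(-4038\right) = \left(-345 + 37\right) \left(-4038\right) = \left(-308\right) \left(-4038\right) = 1243704$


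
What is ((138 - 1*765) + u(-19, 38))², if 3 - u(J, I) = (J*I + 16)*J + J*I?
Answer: 177315856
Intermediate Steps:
u(J, I) = 3 - I*J - J*(16 + I*J) (u(J, I) = 3 - ((J*I + 16)*J + J*I) = 3 - ((I*J + 16)*J + I*J) = 3 - ((16 + I*J)*J + I*J) = 3 - (J*(16 + I*J) + I*J) = 3 - (I*J + J*(16 + I*J)) = 3 + (-I*J - J*(16 + I*J)) = 3 - I*J - J*(16 + I*J))
((138 - 1*765) + u(-19, 38))² = ((138 - 1*765) + (3 - 16*(-19) - 1*38*(-19) - 1*38*(-19)²))² = ((138 - 765) + (3 + 304 + 722 - 1*38*361))² = (-627 + (3 + 304 + 722 - 13718))² = (-627 - 12689)² = (-13316)² = 177315856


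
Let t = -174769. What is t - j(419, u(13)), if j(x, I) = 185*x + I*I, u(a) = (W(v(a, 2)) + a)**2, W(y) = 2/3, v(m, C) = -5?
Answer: -23260765/81 ≈ -2.8717e+5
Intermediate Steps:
W(y) = 2/3 (W(y) = 2*(1/3) = 2/3)
u(a) = (2/3 + a)**2
j(x, I) = I**2 + 185*x (j(x, I) = 185*x + I**2 = I**2 + 185*x)
t - j(419, u(13)) = -174769 - (((2 + 3*13)**2/9)**2 + 185*419) = -174769 - (((2 + 39)**2/9)**2 + 77515) = -174769 - (((1/9)*41**2)**2 + 77515) = -174769 - (((1/9)*1681)**2 + 77515) = -174769 - ((1681/9)**2 + 77515) = -174769 - (2825761/81 + 77515) = -174769 - 1*9104476/81 = -174769 - 9104476/81 = -23260765/81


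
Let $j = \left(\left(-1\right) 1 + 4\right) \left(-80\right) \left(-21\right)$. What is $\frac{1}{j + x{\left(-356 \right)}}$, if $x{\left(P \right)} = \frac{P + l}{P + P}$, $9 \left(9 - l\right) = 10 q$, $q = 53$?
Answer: $\frac{6408}{32299973} \approx 0.00019839$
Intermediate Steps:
$l = - \frac{449}{9}$ ($l = 9 - \frac{10 \cdot 53}{9} = 9 - \frac{530}{9} = - \frac{449}{9} \approx -49.889$)
$x{\left(P \right)} = \frac{- \frac{449}{9} + P}{2 P}$ ($x{\left(P \right)} = \frac{P - \frac{449}{9}}{P + P} = \frac{- \frac{449}{9} + P}{2 P}$)
$j = 5040$ ($j = \left(-1 + 4\right) \left(-80\right) \left(-21\right) = 3 \left(-80\right) \left(-21\right) = \left(-240\right) \left(-21\right) = 5040$)
$\frac{1}{j + x{\left(-356 \right)}} = \frac{1}{5040 + \frac{-449 + 9 \left(-356\right)}{18 \left(-356\right)}} = \frac{1}{5040 + \frac{1}{18} \left(- \frac{1}{356}\right) \left(-449 - 3204\right)} = \frac{1}{5040 + \frac{1}{18} \left(- \frac{1}{356}\right) \left(-3653\right)} = \frac{1}{5040 + \frac{3653}{6408}} = \frac{1}{\frac{32299973}{6408}} = \frac{6408}{32299973}$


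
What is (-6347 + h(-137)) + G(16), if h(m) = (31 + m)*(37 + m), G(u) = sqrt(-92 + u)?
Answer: 4253 + 2*I*sqrt(19) ≈ 4253.0 + 8.7178*I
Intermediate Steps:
(-6347 + h(-137)) + G(16) = (-6347 + (1147 + (-137)**2 + 68*(-137))) + sqrt(-92 + 16) = (-6347 + (1147 + 18769 - 9316)) + sqrt(-76) = (-6347 + 10600) + 2*I*sqrt(19) = 4253 + 2*I*sqrt(19)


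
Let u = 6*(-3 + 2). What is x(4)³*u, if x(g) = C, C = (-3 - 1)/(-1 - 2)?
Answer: -128/9 ≈ -14.222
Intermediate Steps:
C = 4/3 (C = -4/(-3) = -4*(-⅓) = 4/3 ≈ 1.3333)
x(g) = 4/3
u = -6 (u = 6*(-1) = -6)
x(4)³*u = (4/3)³*(-6) = (64/27)*(-6) = -128/9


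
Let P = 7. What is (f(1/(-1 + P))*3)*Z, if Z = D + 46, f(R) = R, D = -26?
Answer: 10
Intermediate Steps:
Z = 20 (Z = -26 + 46 = 20)
(f(1/(-1 + P))*3)*Z = (3/(-1 + 7))*20 = (3/6)*20 = ((1/6)*3)*20 = (1/2)*20 = 10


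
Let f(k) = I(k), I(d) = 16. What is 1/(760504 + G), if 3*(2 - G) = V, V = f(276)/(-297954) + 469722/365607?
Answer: 550172061/418408917817312 ≈ 1.3149e-6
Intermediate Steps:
f(k) = 16
V = 235605554/183390687 (V = 16/(-297954) + 469722/365607 = 16*(-1/297954) + 469722*(1/365607) = -8/148977 + 14234/11079 = 235605554/183390687 ≈ 1.2847)
G = 864738568/550172061 (G = 2 - ⅓*235605554/183390687 = 2 - 235605554/550172061 = 864738568/550172061 ≈ 1.5718)
1/(760504 + G) = 1/(760504 + 864738568/550172061) = 1/(418408917817312/550172061) = 550172061/418408917817312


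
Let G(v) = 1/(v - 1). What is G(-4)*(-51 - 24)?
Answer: 15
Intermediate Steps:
G(v) = 1/(-1 + v)
G(-4)*(-51 - 24) = (-51 - 24)/(-1 - 4) = -75/(-5) = -⅕*(-75) = 15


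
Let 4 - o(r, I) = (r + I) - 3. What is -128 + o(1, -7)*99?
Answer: 1159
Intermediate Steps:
o(r, I) = 7 - I - r (o(r, I) = 4 - ((r + I) - 3) = 4 - ((I + r) - 3) = 4 - (-3 + I + r) = 4 + (3 - I - r) = 7 - I - r)
-128 + o(1, -7)*99 = -128 + (7 - 1*(-7) - 1*1)*99 = -128 + (7 + 7 - 1)*99 = -128 + 13*99 = -128 + 1287 = 1159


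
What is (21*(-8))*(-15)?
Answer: 2520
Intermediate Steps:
(21*(-8))*(-15) = -168*(-15) = 2520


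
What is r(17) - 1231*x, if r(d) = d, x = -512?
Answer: 630289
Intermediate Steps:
r(17) - 1231*x = 17 - 1231*(-512) = 17 + 630272 = 630289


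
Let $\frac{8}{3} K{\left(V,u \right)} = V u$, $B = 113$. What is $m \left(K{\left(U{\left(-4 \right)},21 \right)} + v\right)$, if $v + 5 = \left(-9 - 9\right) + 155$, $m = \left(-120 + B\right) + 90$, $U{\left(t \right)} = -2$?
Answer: $\frac{38595}{4} \approx 9648.8$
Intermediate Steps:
$m = 83$ ($m = \left(-120 + 113\right) + 90 = -7 + 90 = 83$)
$v = 132$ ($v = -5 + \left(\left(-9 - 9\right) + 155\right) = -5 + \left(-18 + 155\right) = -5 + 137 = 132$)
$K{\left(V,u \right)} = \frac{3 V u}{8}$
$m \left(K{\left(U{\left(-4 \right)},21 \right)} + v\right) = 83 \left(\frac{3}{8} \left(-2\right) 21 + 132\right) = 83 \left(- \frac{63}{4} + 132\right) = 83 \cdot \frac{465}{4} = \frac{38595}{4}$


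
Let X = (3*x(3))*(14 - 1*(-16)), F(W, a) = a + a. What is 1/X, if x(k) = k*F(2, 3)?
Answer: 1/1620 ≈ 0.00061728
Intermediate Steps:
F(W, a) = 2*a
x(k) = 6*k (x(k) = k*(2*3) = k*6 = 6*k)
X = 1620 (X = (3*(6*3))*(14 - 1*(-16)) = (3*18)*(14 + 16) = 54*30 = 1620)
1/X = 1/1620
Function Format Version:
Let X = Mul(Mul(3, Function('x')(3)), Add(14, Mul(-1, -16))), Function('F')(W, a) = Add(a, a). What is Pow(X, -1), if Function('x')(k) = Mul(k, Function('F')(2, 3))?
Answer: Rational(1, 1620) ≈ 0.00061728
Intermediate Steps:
Function('F')(W, a) = Mul(2, a)
Function('x')(k) = Mul(6, k) (Function('x')(k) = Mul(k, Mul(2, 3)) = Mul(k, 6) = Mul(6, k))
X = 1620 (X = Mul(Mul(3, Mul(6, 3)), Add(14, Mul(-1, -16))) = Mul(Mul(3, 18), Add(14, 16)) = Mul(54, 30) = 1620)
Pow(X, -1) = Pow(1620, -1) = Rational(1, 1620)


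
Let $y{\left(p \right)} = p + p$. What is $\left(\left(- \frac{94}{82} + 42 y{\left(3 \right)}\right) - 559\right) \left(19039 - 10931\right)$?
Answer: $- \frac{102436472}{41} \approx -2.4985 \cdot 10^{6}$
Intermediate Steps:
$y{\left(p \right)} = 2 p$
$\left(\left(- \frac{94}{82} + 42 y{\left(3 \right)}\right) - 559\right) \left(19039 - 10931\right) = \left(\left(- \frac{94}{82} + 42 \cdot 2 \cdot 3\right) - 559\right) \left(19039 - 10931\right) = \left(\left(\left(-94\right) \frac{1}{82} + 42 \cdot 6\right) - 559\right) 8108 = \left(\left(- \frac{47}{41} + 252\right) - 559\right) 8108 = \left(\frac{10285}{41} - 559\right) 8108 = \left(- \frac{12634}{41}\right) 8108 = - \frac{102436472}{41}$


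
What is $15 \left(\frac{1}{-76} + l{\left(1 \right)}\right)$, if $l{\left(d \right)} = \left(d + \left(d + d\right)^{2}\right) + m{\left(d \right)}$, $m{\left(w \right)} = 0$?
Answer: $\frac{5685}{76} \approx 74.803$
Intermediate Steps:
$l{\left(d \right)} = d + 4 d^{2}$ ($l{\left(d \right)} = \left(d + \left(d + d\right)^{2}\right) + 0 = \left(d + \left(2 d\right)^{2}\right) + 0 = \left(d + 4 d^{2}\right) + 0 = d + 4 d^{2}$)
$15 \left(\frac{1}{-76} + l{\left(1 \right)}\right) = 15 \left(\frac{1}{-76} + 1 \left(1 + 4 \cdot 1\right)\right) = 15 \left(- \frac{1}{76} + 1 \left(1 + 4\right)\right) = 15 \left(- \frac{1}{76} + 1 \cdot 5\right) = 15 \left(- \frac{1}{76} + 5\right) = 15 \cdot \frac{379}{76} = \frac{5685}{76}$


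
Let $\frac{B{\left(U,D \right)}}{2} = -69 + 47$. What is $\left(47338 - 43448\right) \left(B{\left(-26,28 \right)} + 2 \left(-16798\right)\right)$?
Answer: $-130859600$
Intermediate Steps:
$B{\left(U,D \right)} = -44$ ($B{\left(U,D \right)} = 2 \left(-69 + 47\right) = 2 \left(-22\right) = -44$)
$\left(47338 - 43448\right) \left(B{\left(-26,28 \right)} + 2 \left(-16798\right)\right) = \left(47338 - 43448\right) \left(-44 + 2 \left(-16798\right)\right) = 3890 \left(-44 - 33596\right) = 3890 \left(-33640\right) = -130859600$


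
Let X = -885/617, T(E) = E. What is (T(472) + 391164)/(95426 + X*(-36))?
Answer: 120819706/29454851 ≈ 4.1019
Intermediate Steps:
X = -885/617 (X = -885*1/617 = -885/617 ≈ -1.4344)
(T(472) + 391164)/(95426 + X*(-36)) = (472 + 391164)/(95426 - 885/617*(-36)) = 391636/(95426 + 31860/617) = 391636/(58909702/617) = 391636*(617/58909702) = 120819706/29454851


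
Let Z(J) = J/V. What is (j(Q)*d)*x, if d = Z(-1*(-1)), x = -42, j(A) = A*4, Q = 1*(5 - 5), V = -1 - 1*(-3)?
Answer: 0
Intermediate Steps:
V = 2 (V = -1 + 3 = 2)
Q = 0 (Q = 1*0 = 0)
j(A) = 4*A
Z(J) = J/2
d = ½ (d = (-1*(-1))/2 = (½)*1 = ½ ≈ 0.50000)
(j(Q)*d)*x = ((4*0)*(½))*(-42) = (0*(½))*(-42) = 0*(-42) = 0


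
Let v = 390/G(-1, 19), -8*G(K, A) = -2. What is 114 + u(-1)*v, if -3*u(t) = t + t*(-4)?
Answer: -1446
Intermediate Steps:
u(t) = t (u(t) = -(t + t*(-4))/3 = -(t - 4*t)/3 = -(-1)*t = t)
G(K, A) = ¼ (G(K, A) = -⅛*(-2) = ¼)
v = 1560 (v = 390/(¼) = 390*4 = 1560)
114 + u(-1)*v = 114 - 1*1560 = 114 - 1560 = -1446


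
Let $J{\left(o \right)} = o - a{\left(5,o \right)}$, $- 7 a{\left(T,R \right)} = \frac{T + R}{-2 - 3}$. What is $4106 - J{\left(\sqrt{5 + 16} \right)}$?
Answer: $\frac{28743}{7} - \frac{34 \sqrt{21}}{35} \approx 4101.7$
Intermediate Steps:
$a{\left(T,R \right)} = \frac{R}{35} + \frac{T}{35}$ ($a{\left(T,R \right)} = - \frac{\left(T + R\right) \frac{1}{-2 - 3}}{7} = - \frac{\left(R + T\right) \frac{1}{-5}}{7} = - \frac{\left(R + T\right) \left(- \frac{1}{5}\right)}{7} = - \frac{- \frac{R}{5} - \frac{T}{5}}{7} = \frac{R}{35} + \frac{T}{35}$)
$J{\left(o \right)} = - \frac{1}{7} + \frac{34 o}{35}$ ($J{\left(o \right)} = o - \left(\frac{o}{35} + \frac{1}{35} \cdot 5\right) = o - \left(\frac{o}{35} + \frac{1}{7}\right) = o - \left(\frac{1}{7} + \frac{o}{35}\right) = - \frac{1}{7} + \frac{34 o}{35}$)
$4106 - J{\left(\sqrt{5 + 16} \right)} = 4106 - \left(- \frac{1}{7} + \frac{34 \sqrt{5 + 16}}{35}\right) = 4106 - \left(- \frac{1}{7} + \frac{34 \sqrt{21}}{35}\right) = 4106 + \left(\frac{1}{7} - \frac{34 \sqrt{21}}{35}\right) = \frac{28743}{7} - \frac{34 \sqrt{21}}{35}$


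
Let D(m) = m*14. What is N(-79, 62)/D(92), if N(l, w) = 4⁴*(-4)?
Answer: -128/161 ≈ -0.79503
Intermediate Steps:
N(l, w) = -1024 (N(l, w) = 256*(-4) = -1024)
D(m) = 14*m
N(-79, 62)/D(92) = -1024/(14*92) = -1024/1288 = -1024*1/1288 = -128/161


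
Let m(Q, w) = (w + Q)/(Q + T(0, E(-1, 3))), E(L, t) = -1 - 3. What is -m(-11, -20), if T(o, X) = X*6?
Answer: -31/35 ≈ -0.88571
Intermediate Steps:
E(L, t) = -4
T(o, X) = 6*X
m(Q, w) = (Q + w)/(-24 + Q) (m(Q, w) = (w + Q)/(Q + 6*(-4)) = (Q + w)/(Q - 24) = (Q + w)/(-24 + Q))
-m(-11, -20) = -(-11 - 20)/(-24 - 11) = -(-31)/(-35) = -(-1)*(-31)/35 = -1*31/35 = -31/35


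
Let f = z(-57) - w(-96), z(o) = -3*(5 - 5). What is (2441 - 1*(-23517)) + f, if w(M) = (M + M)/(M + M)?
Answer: 25957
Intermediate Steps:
z(o) = 0 (z(o) = -3*0 = 0)
w(M) = 1 (w(M) = (2*M)/((2*M)) = (2*M)*(1/(2*M)) = 1)
f = -1 (f = 0 - 1*1 = 0 - 1 = -1)
(2441 - 1*(-23517)) + f = (2441 - 1*(-23517)) - 1 = (2441 + 23517) - 1 = 25958 - 1 = 25957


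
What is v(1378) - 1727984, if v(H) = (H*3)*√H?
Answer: -1727984 + 4134*√1378 ≈ -1.5745e+6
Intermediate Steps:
v(H) = 3*H^(3/2) (v(H) = (3*H)*√H = 3*H^(3/2))
v(1378) - 1727984 = 3*1378^(3/2) - 1727984 = 3*(1378*√1378) - 1727984 = 4134*√1378 - 1727984 = -1727984 + 4134*√1378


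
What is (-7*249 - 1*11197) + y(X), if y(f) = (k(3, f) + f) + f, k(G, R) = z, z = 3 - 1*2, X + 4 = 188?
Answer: -12571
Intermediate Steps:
X = 184 (X = -4 + 188 = 184)
z = 1 (z = 3 - 2 = 1)
k(G, R) = 1
y(f) = 1 + 2*f (y(f) = (1 + f) + f = 1 + 2*f)
(-7*249 - 1*11197) + y(X) = (-7*249 - 1*11197) + (1 + 2*184) = (-1743 - 11197) + (1 + 368) = -12940 + 369 = -12571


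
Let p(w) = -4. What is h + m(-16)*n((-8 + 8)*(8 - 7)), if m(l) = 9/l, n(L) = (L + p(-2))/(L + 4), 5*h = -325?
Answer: -1031/16 ≈ -64.438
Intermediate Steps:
h = -65 (h = (⅕)*(-325) = -65)
n(L) = (-4 + L)/(4 + L) (n(L) = (L - 4)/(L + 4) = (-4 + L)/(4 + L))
h + m(-16)*n((-8 + 8)*(8 - 7)) = -65 + (9/(-16))*((-4 + (-8 + 8)*(8 - 7))/(4 + (-8 + 8)*(8 - 7))) = -65 + (9*(-1/16))*((-4 + 0*1)/(4 + 0*1)) = -65 - 9*(-4 + 0)/(16*(4 + 0)) = -65 - 9*(-4)/(16*4) = -65 - 9*(-4)/64 = -65 - 9/16*(-1) = -65 + 9/16 = -1031/16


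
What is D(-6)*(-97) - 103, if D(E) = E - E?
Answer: -103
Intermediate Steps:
D(E) = 0
D(-6)*(-97) - 103 = 0*(-97) - 103 = 0 - 103 = -103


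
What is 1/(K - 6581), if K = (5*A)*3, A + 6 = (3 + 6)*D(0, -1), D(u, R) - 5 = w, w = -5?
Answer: -1/6671 ≈ -0.00014990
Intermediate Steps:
D(u, R) = 0 (D(u, R) = 5 - 5 = 0)
A = -6 (A = -6 + (3 + 6)*0 = -6 + 9*0 = -6 + 0 = -6)
K = -90 (K = (5*(-6))*3 = -30*3 = -90)
1/(K - 6581) = 1/(-90 - 6581) = 1/(-6671) = -1/6671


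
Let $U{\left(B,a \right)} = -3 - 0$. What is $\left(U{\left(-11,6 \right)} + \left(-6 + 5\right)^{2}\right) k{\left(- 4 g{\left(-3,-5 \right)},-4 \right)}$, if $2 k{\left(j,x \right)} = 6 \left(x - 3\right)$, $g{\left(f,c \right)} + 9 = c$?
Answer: $42$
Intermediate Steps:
$g{\left(f,c \right)} = -9 + c$
$k{\left(j,x \right)} = -9 + 3 x$ ($k{\left(j,x \right)} = \frac{6 \left(x - 3\right)}{2} = \frac{6 \left(-3 + x\right)}{2} = \frac{-18 + 6 x}{2} = -9 + 3 x$)
$U{\left(B,a \right)} = -3$ ($U{\left(B,a \right)} = -3 + 0 = -3$)
$\left(U{\left(-11,6 \right)} + \left(-6 + 5\right)^{2}\right) k{\left(- 4 g{\left(-3,-5 \right)},-4 \right)} = \left(-3 + \left(-6 + 5\right)^{2}\right) \left(-9 + 3 \left(-4\right)\right) = \left(-3 + \left(-1\right)^{2}\right) \left(-9 - 12\right) = \left(-3 + 1\right) \left(-21\right) = \left(-2\right) \left(-21\right) = 42$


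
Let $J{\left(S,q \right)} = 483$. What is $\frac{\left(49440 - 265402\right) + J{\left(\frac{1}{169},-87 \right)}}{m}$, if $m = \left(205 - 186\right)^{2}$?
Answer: $- \frac{11341}{19} \approx -596.89$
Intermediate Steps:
$m = 361$ ($m = 19^{2} = 361$)
$\frac{\left(49440 - 265402\right) + J{\left(\frac{1}{169},-87 \right)}}{m} = \frac{\left(49440 - 265402\right) + 483}{361} = \left(-215962 + 483\right) \frac{1}{361} = \left(-215479\right) \frac{1}{361} = - \frac{11341}{19}$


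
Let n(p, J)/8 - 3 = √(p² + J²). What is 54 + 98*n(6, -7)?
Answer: 2406 + 784*√85 ≈ 9634.1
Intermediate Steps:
n(p, J) = 24 + 8*√(J² + p²) (n(p, J) = 24 + 8*√(p² + J²) = 24 + 8*√(J² + p²))
54 + 98*n(6, -7) = 54 + 98*(24 + 8*√((-7)² + 6²)) = 54 + 98*(24 + 8*√(49 + 36)) = 54 + 98*(24 + 8*√85) = 54 + (2352 + 784*√85) = 2406 + 784*√85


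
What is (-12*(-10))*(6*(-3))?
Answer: -2160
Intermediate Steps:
(-12*(-10))*(6*(-3)) = 120*(-18) = -2160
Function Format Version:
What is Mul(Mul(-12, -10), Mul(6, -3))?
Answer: -2160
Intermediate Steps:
Mul(Mul(-12, -10), Mul(6, -3)) = Mul(120, -18) = -2160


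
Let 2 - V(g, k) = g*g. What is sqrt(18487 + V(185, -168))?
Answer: 2*I*sqrt(3934) ≈ 125.44*I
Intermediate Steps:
V(g, k) = 2 - g**2 (V(g, k) = 2 - g*g = 2 - g**2)
sqrt(18487 + V(185, -168)) = sqrt(18487 + (2 - 1*185**2)) = sqrt(18487 + (2 - 1*34225)) = sqrt(18487 + (2 - 34225)) = sqrt(18487 - 34223) = sqrt(-15736) = 2*I*sqrt(3934)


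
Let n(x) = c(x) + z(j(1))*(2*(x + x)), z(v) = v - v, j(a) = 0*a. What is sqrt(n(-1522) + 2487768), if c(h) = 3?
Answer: 3*sqrt(276419) ≈ 1577.3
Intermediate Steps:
j(a) = 0
z(v) = 0
n(x) = 3 (n(x) = 3 + 0*(2*(x + x)) = 3 + 0*(2*(2*x)) = 3 + 0*(4*x) = 3 + 0 = 3)
sqrt(n(-1522) + 2487768) = sqrt(3 + 2487768) = sqrt(2487771) = 3*sqrt(276419)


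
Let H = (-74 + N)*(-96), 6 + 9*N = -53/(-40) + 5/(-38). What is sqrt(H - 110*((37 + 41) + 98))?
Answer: 2*I*sqrt(247832295)/285 ≈ 110.47*I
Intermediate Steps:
N = -3653/6840 (N = -2/3 + (-53/(-40) + 5/(-38))/9 = -2/3 + (-53*(-1/40) + 5*(-1/38))/9 = -2/3 + (53/40 - 5/38)/9 = -2/3 + (1/9)*(907/760) = -2/3 + 907/6840 = -3653/6840 ≈ -0.53406)
H = 2039252/285 (H = (-74 - 3653/6840)*(-96) = -509813/6840*(-96) = 2039252/285 ≈ 7155.3)
sqrt(H - 110*((37 + 41) + 98)) = sqrt(2039252/285 - 110*((37 + 41) + 98)) = sqrt(2039252/285 - 110*(78 + 98)) = sqrt(2039252/285 - 110*176) = sqrt(2039252/285 - 19360) = sqrt(-3478348/285) = 2*I*sqrt(247832295)/285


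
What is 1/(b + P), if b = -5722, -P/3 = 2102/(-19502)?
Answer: -9751/55792069 ≈ -0.00017477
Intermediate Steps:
P = 3153/9751 (P = -6306/(-19502) = -6306*(-1)/19502 = -3*(-1051/9751) = 3153/9751 ≈ 0.32335)
1/(b + P) = 1/(-5722 + 3153/9751) = 1/(-55792069/9751) = -9751/55792069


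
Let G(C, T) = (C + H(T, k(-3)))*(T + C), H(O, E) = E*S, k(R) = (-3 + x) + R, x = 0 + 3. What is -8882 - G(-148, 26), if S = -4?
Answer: -25474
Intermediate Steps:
x = 3
k(R) = R (k(R) = (-3 + 3) + R = 0 + R = R)
H(O, E) = -4*E (H(O, E) = E*(-4) = -4*E)
G(C, T) = (12 + C)*(C + T) (G(C, T) = (C - 4*(-3))*(T + C) = (C + 12)*(C + T) = (12 + C)*(C + T))
-8882 - G(-148, 26) = -8882 - ((-148)**2 + 12*(-148) + 12*26 - 148*26) = -8882 - (21904 - 1776 + 312 - 3848) = -8882 - 1*16592 = -8882 - 16592 = -25474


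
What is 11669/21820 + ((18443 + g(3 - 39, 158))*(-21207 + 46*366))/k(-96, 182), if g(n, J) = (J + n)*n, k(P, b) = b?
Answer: -670057546231/1985620 ≈ -3.3746e+5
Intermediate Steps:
g(n, J) = n*(J + n)
11669/21820 + ((18443 + g(3 - 39, 158))*(-21207 + 46*366))/k(-96, 182) = 11669/21820 + ((18443 + (3 - 39)*(158 + (3 - 39)))*(-21207 + 46*366))/182 = 11669*(1/21820) + ((18443 - 36*(158 - 36))*(-21207 + 16836))*(1/182) = 11669/21820 + ((18443 - 36*122)*(-4371))*(1/182) = 11669/21820 + ((18443 - 4392)*(-4371))*(1/182) = 11669/21820 + (14051*(-4371))*(1/182) = 11669/21820 - 61416921*1/182 = 11669/21820 - 61416921/182 = -670057546231/1985620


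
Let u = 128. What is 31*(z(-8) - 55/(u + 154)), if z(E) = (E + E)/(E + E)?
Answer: 7037/282 ≈ 24.954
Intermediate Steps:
z(E) = 1 (z(E) = (2*E)/((2*E)) = (2*E)*(1/(2*E)) = 1)
31*(z(-8) - 55/(u + 154)) = 31*(1 - 55/(128 + 154)) = 31*(1 - 55/282) = 31*(227/282) = 7037/282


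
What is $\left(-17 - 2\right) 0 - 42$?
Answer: $-42$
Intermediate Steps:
$\left(-17 - 2\right) 0 - 42 = \left(-19\right) 0 - 42 = 0 - 42 = -42$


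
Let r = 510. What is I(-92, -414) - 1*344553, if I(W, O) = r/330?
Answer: -3790066/11 ≈ -3.4455e+5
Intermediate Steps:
I(W, O) = 17/11 (I(W, O) = 510/330 = 510*(1/330) = 17/11)
I(-92, -414) - 1*344553 = 17/11 - 1*344553 = 17/11 - 344553 = -3790066/11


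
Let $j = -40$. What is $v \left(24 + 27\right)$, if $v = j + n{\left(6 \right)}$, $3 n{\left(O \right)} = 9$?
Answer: $-1887$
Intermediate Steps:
$n{\left(O \right)} = 3$ ($n{\left(O \right)} = \frac{1}{3} \cdot 9 = 3$)
$v = -37$ ($v = -40 + 3 = -37$)
$v \left(24 + 27\right) = - 37 \left(24 + 27\right) = \left(-37\right) 51 = -1887$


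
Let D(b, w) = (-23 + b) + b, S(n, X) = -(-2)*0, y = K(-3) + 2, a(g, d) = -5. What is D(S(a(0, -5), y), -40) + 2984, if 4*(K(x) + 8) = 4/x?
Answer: 2961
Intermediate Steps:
K(x) = -8 + 1/x (K(x) = -8 + (4/x)/4 = -8 + 1/x)
y = -19/3 (y = (-8 + 1/(-3)) + 2 = (-8 - 1/3) + 2 = -25/3 + 2 = -19/3 ≈ -6.3333)
S(n, X) = 0 (S(n, X) = -1*0 = 0)
D(b, w) = -23 + 2*b
D(S(a(0, -5), y), -40) + 2984 = (-23 + 2*0) + 2984 = (-23 + 0) + 2984 = -23 + 2984 = 2961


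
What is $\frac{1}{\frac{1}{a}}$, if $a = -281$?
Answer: $-281$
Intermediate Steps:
$\frac{1}{\frac{1}{a}} = \frac{1}{\frac{1}{-281}} = \frac{1}{- \frac{1}{281}} = -281$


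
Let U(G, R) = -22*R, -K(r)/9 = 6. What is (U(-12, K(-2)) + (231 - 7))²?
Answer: 1993744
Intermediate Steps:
K(r) = -54 (K(r) = -9*6 = -54)
(U(-12, K(-2)) + (231 - 7))² = (-22*(-54) + (231 - 7))² = (1188 + 224)² = 1412² = 1993744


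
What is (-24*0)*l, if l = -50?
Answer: 0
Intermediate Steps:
(-24*0)*l = -24*0*(-50) = 0*(-50) = 0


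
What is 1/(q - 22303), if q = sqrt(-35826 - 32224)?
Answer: -22303/497491859 - 5*I*sqrt(2722)/497491859 ≈ -4.4831e-5 - 5.2436e-7*I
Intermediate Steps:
q = 5*I*sqrt(2722) (q = sqrt(-68050) = 5*I*sqrt(2722) ≈ 260.86*I)
1/(q - 22303) = 1/(5*I*sqrt(2722) - 22303) = 1/(-22303 + 5*I*sqrt(2722))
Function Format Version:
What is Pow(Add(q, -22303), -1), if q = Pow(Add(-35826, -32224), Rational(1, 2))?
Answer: Add(Rational(-22303, 497491859), Mul(Rational(-5, 497491859), I, Pow(2722, Rational(1, 2)))) ≈ Add(-4.4831e-5, Mul(-5.2436e-7, I))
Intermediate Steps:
q = Mul(5, I, Pow(2722, Rational(1, 2))) (q = Pow(-68050, Rational(1, 2)) = Mul(5, I, Pow(2722, Rational(1, 2))) ≈ Mul(260.86, I))
Pow(Add(q, -22303), -1) = Pow(Add(Mul(5, I, Pow(2722, Rational(1, 2))), -22303), -1) = Pow(Add(-22303, Mul(5, I, Pow(2722, Rational(1, 2)))), -1)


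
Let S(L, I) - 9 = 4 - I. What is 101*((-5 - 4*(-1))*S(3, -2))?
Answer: -1515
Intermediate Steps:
S(L, I) = 13 - I (S(L, I) = 9 + (4 - I) = 13 - I)
101*((-5 - 4*(-1))*S(3, -2)) = 101*((-5 - 4*(-1))*(13 - 1*(-2))) = 101*((-5 + 4)*(13 + 2)) = 101*(-1*15) = 101*(-15) = -1515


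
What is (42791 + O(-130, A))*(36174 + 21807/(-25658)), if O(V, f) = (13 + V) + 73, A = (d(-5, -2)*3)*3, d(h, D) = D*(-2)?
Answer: 39674802391695/25658 ≈ 1.5463e+9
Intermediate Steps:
d(h, D) = -2*D
A = 36 (A = (-2*(-2)*3)*3 = (4*3)*3 = 12*3 = 36)
O(V, f) = 86 + V
(42791 + O(-130, A))*(36174 + 21807/(-25658)) = (42791 + (86 - 130))*(36174 + 21807/(-25658)) = (42791 - 44)*(36174 + 21807*(-1/25658)) = 42747*(36174 - 21807/25658) = 42747*(928130685/25658) = 39674802391695/25658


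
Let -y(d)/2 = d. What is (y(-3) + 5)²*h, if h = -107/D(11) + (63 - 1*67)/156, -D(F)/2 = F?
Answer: 45661/78 ≈ 585.40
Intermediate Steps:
D(F) = -2*F
y(d) = -2*d
h = 4151/858 (h = -107/((-2*11)) + (63 - 1*67)/156 = -107/(-22) + (63 - 67)*(1/156) = -107*(-1/22) - 4*1/156 = 107/22 - 1/39 = 4151/858 ≈ 4.8380)
(y(-3) + 5)²*h = (-2*(-3) + 5)²*(4151/858) = (6 + 5)²*(4151/858) = 11²*(4151/858) = 121*(4151/858) = 45661/78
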